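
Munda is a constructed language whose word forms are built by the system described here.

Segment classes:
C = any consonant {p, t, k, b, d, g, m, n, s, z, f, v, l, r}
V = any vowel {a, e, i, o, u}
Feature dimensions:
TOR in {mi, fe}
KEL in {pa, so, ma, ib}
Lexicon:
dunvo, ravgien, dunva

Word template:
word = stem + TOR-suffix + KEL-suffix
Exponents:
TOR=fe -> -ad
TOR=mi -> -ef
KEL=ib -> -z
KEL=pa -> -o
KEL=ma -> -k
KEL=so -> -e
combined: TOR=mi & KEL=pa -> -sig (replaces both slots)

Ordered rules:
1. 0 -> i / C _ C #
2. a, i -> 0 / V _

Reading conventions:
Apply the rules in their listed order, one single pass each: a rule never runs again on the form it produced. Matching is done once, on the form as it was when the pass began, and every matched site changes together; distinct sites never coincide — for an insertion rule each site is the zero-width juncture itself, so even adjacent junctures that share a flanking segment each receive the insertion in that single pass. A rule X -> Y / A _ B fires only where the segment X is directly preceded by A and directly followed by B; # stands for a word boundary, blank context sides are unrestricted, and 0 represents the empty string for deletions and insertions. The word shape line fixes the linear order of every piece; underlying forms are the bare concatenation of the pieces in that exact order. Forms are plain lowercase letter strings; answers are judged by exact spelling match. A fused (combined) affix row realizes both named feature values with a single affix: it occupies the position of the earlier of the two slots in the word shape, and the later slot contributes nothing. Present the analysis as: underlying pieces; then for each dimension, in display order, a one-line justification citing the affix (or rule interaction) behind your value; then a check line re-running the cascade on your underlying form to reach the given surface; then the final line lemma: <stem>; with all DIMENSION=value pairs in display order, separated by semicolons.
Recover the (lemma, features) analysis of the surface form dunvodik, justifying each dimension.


underlying: dunvo-ad-k
TOR=fe - signalled by the affix -ad
KEL=ma - signalled by the affix -k
check: dunvoadk -> dunvoadik -> dunvodik
lemma: dunvo; TOR=fe; KEL=ma


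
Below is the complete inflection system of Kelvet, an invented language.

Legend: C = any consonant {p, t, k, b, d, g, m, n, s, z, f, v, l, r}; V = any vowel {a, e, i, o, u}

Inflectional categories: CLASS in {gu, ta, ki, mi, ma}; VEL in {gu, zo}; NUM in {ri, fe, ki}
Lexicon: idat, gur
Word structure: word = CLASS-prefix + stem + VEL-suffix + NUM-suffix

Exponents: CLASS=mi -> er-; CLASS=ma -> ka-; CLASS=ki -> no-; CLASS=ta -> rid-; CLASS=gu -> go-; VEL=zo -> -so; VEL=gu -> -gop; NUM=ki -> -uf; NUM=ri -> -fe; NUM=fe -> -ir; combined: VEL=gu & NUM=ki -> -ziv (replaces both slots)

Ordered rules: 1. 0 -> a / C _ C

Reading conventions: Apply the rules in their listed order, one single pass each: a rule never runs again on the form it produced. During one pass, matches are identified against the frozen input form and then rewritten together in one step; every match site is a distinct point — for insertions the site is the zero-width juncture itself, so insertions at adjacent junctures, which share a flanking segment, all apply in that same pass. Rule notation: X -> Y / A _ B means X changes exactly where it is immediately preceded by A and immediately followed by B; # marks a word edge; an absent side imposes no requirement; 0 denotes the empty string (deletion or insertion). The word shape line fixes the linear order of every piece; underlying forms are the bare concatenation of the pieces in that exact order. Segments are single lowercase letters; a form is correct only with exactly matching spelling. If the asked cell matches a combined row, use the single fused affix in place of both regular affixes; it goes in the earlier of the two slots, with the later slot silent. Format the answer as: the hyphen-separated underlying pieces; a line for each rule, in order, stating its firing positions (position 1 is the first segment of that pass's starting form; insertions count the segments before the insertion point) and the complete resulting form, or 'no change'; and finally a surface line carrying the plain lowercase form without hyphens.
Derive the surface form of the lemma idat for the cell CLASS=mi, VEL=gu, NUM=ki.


underlying: er-idat-ziv
1. 0 -> a / C _ C: inserts after position(s) 6: eridataziv
surface: eridataziv


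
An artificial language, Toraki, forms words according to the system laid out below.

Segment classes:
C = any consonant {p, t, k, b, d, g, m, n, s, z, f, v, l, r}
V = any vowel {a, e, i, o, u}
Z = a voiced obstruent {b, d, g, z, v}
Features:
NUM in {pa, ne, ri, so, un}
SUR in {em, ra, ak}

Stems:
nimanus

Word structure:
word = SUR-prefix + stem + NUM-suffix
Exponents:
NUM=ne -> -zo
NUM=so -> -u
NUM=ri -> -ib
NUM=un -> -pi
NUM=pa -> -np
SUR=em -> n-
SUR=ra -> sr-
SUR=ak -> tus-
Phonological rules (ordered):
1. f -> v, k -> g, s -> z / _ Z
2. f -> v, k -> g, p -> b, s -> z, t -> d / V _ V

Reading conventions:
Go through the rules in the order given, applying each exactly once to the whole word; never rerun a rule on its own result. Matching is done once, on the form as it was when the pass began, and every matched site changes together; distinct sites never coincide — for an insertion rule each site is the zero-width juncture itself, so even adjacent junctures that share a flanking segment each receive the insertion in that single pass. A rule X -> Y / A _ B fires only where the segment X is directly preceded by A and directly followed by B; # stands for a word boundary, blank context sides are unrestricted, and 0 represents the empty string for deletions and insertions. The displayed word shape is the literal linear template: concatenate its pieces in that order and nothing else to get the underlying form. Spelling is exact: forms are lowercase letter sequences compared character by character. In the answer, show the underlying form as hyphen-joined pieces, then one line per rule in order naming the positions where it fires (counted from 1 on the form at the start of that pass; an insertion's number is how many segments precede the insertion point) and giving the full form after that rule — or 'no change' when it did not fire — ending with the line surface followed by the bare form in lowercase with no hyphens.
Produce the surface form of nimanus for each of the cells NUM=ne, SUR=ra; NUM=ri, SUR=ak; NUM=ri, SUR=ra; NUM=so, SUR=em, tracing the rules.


cell NUM=ne, SUR=ra:
underlying: sr-nimanus-zo
1. f -> v, k -> g, s -> z / _ Z: fires at position(s) 9: srnimanuzzo
2. f -> v, k -> g, p -> b, s -> z, t -> d / V _ V: no change
surface: srnimanuzzo

cell NUM=ri, SUR=ak:
underlying: tus-nimanus-ib
1. f -> v, k -> g, s -> z / _ Z: no change
2. f -> v, k -> g, p -> b, s -> z, t -> d / V _ V: fires at position(s) 10: tusnimanuzib
surface: tusnimanuzib

cell NUM=ri, SUR=ra:
underlying: sr-nimanus-ib
1. f -> v, k -> g, s -> z / _ Z: no change
2. f -> v, k -> g, p -> b, s -> z, t -> d / V _ V: fires at position(s) 9: srnimanuzib
surface: srnimanuzib

cell NUM=so, SUR=em:
underlying: n-nimanus-u
1. f -> v, k -> g, s -> z / _ Z: no change
2. f -> v, k -> g, p -> b, s -> z, t -> d / V _ V: fires at position(s) 8: nnimanuzu
surface: nnimanuzu


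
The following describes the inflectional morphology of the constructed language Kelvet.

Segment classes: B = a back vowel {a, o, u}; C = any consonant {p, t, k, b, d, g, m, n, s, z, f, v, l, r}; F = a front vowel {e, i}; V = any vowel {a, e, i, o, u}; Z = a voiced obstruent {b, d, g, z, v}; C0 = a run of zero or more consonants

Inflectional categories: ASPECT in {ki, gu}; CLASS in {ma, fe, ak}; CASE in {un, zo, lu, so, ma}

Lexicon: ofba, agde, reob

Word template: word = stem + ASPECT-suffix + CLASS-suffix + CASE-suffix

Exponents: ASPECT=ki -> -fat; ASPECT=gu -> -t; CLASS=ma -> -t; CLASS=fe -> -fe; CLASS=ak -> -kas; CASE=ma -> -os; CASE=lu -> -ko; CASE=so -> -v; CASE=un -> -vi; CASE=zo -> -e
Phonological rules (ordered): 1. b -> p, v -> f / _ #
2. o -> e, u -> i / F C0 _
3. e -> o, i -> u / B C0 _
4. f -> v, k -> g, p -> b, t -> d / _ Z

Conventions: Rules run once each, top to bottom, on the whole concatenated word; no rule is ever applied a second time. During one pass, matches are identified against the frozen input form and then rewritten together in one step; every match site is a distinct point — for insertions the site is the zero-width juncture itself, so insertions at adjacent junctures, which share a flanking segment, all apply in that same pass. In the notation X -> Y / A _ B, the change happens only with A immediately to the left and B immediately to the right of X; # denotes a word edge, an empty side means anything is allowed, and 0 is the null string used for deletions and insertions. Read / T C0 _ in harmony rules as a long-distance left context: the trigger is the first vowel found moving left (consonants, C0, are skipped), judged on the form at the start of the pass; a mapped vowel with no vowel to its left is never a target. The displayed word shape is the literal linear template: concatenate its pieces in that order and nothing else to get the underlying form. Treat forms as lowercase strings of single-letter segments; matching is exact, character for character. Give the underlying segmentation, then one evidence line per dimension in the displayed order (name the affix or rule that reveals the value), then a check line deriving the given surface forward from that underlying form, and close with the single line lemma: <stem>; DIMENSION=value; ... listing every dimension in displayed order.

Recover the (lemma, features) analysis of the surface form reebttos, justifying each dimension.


underlying: reob-t-t-os
ASPECT=gu - signalled by the affix -t
CLASS=ma - signalled by the affix -t
CASE=ma - signalled by the affix -os
check: reobttos -> reobttos -> reebttos -> reebttos -> reebttos
lemma: reob; ASPECT=gu; CLASS=ma; CASE=ma


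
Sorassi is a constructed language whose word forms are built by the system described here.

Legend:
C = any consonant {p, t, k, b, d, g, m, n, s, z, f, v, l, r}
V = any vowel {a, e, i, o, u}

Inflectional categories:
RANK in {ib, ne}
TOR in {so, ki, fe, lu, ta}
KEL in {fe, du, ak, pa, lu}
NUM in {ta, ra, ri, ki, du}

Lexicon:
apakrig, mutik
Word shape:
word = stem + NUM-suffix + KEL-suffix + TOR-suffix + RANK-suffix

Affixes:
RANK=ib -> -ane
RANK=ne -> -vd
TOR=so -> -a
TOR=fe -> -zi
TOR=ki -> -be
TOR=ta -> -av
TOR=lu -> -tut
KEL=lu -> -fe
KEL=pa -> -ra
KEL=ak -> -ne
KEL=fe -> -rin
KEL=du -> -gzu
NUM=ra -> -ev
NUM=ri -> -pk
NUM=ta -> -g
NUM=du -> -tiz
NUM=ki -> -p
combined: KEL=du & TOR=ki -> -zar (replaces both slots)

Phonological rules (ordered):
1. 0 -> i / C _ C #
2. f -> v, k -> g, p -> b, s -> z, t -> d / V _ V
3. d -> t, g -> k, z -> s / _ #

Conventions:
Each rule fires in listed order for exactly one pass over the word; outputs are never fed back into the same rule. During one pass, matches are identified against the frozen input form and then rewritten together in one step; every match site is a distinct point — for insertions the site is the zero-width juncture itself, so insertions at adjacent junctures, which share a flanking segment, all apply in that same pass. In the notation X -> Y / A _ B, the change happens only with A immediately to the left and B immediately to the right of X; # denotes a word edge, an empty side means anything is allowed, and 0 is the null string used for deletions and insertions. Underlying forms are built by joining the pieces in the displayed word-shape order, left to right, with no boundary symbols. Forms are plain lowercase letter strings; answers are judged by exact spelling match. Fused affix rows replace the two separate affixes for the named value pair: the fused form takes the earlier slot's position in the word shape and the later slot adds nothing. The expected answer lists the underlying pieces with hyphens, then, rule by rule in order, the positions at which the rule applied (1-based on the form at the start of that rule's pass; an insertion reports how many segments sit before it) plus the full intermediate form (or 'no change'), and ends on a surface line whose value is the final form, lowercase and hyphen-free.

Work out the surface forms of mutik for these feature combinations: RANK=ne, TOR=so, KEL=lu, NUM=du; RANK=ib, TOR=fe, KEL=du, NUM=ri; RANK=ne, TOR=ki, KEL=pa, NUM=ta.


cell RANK=ne, TOR=so, KEL=lu, NUM=du:
underlying: mutik-tiz-fe-a-vd
1. 0 -> i / C _ C #: inserts after position(s) 12: mutiktizfeavid
2. f -> v, k -> g, p -> b, s -> z, t -> d / V _ V: fires at position(s) 3: mudiktizfeavid
3. d -> t, g -> k, z -> s / _ #: fires at position(s) 14: mudiktizfeavit
surface: mudiktizfeavit

cell RANK=ib, TOR=fe, KEL=du, NUM=ri:
underlying: mutik-pk-gzu-zi-ane
1. 0 -> i / C _ C #: no change
2. f -> v, k -> g, p -> b, s -> z, t -> d / V _ V: fires at position(s) 3: mudikpkgzuziane
3. d -> t, g -> k, z -> s / _ #: no change
surface: mudikpkgzuziane

cell RANK=ne, TOR=ki, KEL=pa, NUM=ta:
underlying: mutik-g-ra-be-vd
1. 0 -> i / C _ C #: inserts after position(s) 11: mutikgrabevid
2. f -> v, k -> g, p -> b, s -> z, t -> d / V _ V: fires at position(s) 3: mudikgrabevid
3. d -> t, g -> k, z -> s / _ #: fires at position(s) 13: mudikgrabevit
surface: mudikgrabevit


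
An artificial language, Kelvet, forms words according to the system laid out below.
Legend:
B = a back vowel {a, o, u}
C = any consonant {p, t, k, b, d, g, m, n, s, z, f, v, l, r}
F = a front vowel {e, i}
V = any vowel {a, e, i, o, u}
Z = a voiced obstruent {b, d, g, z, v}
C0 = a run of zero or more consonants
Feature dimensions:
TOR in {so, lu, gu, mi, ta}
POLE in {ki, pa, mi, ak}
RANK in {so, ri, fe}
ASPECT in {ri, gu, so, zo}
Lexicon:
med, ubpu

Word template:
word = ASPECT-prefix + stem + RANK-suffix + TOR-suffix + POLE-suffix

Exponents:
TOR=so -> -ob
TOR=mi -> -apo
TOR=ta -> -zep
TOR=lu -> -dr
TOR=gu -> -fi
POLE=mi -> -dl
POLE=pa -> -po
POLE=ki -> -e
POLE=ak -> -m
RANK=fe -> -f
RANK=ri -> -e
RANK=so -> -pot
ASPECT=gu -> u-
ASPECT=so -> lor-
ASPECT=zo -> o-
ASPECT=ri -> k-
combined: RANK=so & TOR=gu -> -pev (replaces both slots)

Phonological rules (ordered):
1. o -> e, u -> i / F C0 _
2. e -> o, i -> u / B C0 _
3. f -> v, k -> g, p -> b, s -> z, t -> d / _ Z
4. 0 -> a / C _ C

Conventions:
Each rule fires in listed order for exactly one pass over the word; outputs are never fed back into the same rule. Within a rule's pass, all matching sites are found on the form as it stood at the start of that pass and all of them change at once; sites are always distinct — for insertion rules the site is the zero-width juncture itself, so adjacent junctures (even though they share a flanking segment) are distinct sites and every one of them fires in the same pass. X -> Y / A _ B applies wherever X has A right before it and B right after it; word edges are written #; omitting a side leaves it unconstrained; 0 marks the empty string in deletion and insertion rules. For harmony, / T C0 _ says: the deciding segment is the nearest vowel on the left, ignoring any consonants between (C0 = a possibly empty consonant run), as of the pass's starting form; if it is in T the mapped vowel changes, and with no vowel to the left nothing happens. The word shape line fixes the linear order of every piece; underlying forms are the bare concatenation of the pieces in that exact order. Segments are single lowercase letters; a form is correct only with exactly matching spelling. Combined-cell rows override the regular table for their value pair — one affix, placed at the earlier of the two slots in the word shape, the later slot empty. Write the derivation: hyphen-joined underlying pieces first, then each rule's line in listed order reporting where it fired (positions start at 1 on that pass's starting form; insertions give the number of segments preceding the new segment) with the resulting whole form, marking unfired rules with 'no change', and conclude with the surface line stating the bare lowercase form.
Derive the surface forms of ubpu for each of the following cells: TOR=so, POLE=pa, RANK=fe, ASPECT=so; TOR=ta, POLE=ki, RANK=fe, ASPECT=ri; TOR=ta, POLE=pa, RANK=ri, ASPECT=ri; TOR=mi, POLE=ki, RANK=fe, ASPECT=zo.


cell TOR=so, POLE=pa, RANK=fe, ASPECT=so:
underlying: lor-ubpu-f-ob-po
1. o -> e, u -> i / F C0 _: no change
2. e -> o, i -> u / B C0 _: no change
3. f -> v, k -> g, p -> b, s -> z, t -> d / _ Z: no change
4. 0 -> a / C _ C: inserts after position(s) 5, 10: lorubapufobapo
surface: lorubapufobapo

cell TOR=ta, POLE=ki, RANK=fe, ASPECT=ri:
underlying: k-ubpu-f-zep-e
1. o -> e, u -> i / F C0 _: no change
2. e -> o, i -> u / B C0 _: fires at position(s) 8: kubpufzope
3. f -> v, k -> g, p -> b, s -> z, t -> d / _ Z: fires at position(s) 6: kubpuvzope
4. 0 -> a / C _ C: inserts after position(s) 3, 6: kubapuvazope
surface: kubapuvazope

cell TOR=ta, POLE=pa, RANK=ri, ASPECT=ri:
underlying: k-ubpu-e-zep-po
1. o -> e, u -> i / F C0 _: fires at position(s) 11: kubpuezeppe
2. e -> o, i -> u / B C0 _: fires at position(s) 6: kubpuozeppe
3. f -> v, k -> g, p -> b, s -> z, t -> d / _ Z: no change
4. 0 -> a / C _ C: inserts after position(s) 3, 9: kubapuozepape
surface: kubapuozepape

cell TOR=mi, POLE=ki, RANK=fe, ASPECT=zo:
underlying: o-ubpu-f-apo-e
1. o -> e, u -> i / F C0 _: no change
2. e -> o, i -> u / B C0 _: fires at position(s) 10: oubpufapoo
3. f -> v, k -> g, p -> b, s -> z, t -> d / _ Z: no change
4. 0 -> a / C _ C: inserts after position(s) 3: oubapufapoo
surface: oubapufapoo


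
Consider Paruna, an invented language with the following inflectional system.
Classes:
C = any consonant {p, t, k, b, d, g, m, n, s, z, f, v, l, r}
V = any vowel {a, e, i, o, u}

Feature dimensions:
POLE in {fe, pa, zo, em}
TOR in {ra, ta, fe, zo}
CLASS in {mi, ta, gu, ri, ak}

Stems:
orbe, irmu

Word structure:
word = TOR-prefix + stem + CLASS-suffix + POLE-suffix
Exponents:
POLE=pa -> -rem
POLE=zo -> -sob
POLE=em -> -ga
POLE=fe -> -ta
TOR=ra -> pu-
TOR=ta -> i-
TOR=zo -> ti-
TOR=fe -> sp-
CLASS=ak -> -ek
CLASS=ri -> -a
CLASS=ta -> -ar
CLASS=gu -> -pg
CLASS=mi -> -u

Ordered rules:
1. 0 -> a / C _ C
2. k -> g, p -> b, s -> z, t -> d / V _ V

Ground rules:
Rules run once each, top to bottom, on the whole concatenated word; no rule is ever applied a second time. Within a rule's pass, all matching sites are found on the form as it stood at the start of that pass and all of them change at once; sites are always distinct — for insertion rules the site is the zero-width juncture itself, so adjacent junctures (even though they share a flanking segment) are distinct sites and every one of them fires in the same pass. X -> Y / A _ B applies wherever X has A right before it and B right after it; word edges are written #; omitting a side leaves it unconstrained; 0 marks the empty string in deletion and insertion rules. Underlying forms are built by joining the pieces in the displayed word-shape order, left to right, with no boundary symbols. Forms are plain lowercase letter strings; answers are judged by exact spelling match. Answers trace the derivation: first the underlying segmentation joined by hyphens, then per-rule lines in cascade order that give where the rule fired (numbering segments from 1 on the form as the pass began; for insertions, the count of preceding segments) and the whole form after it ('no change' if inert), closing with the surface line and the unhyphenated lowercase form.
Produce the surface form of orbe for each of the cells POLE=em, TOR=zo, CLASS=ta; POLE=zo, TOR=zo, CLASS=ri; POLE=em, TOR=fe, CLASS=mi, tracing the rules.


cell POLE=em, TOR=zo, CLASS=ta:
underlying: ti-orbe-ar-ga
1. 0 -> a / C _ C: inserts after position(s) 4, 8: tiorabearaga
2. k -> g, p -> b, s -> z, t -> d / V _ V: no change
surface: tiorabearaga

cell POLE=zo, TOR=zo, CLASS=ri:
underlying: ti-orbe-a-sob
1. 0 -> a / C _ C: inserts after position(s) 4: tiorabeasob
2. k -> g, p -> b, s -> z, t -> d / V _ V: fires at position(s) 9: tiorabeazob
surface: tiorabeazob

cell POLE=em, TOR=fe, CLASS=mi:
underlying: sp-orbe-u-ga
1. 0 -> a / C _ C: inserts after position(s) 1, 4: saporabeuga
2. k -> g, p -> b, s -> z, t -> d / V _ V: fires at position(s) 3: saborabeuga
surface: saborabeuga


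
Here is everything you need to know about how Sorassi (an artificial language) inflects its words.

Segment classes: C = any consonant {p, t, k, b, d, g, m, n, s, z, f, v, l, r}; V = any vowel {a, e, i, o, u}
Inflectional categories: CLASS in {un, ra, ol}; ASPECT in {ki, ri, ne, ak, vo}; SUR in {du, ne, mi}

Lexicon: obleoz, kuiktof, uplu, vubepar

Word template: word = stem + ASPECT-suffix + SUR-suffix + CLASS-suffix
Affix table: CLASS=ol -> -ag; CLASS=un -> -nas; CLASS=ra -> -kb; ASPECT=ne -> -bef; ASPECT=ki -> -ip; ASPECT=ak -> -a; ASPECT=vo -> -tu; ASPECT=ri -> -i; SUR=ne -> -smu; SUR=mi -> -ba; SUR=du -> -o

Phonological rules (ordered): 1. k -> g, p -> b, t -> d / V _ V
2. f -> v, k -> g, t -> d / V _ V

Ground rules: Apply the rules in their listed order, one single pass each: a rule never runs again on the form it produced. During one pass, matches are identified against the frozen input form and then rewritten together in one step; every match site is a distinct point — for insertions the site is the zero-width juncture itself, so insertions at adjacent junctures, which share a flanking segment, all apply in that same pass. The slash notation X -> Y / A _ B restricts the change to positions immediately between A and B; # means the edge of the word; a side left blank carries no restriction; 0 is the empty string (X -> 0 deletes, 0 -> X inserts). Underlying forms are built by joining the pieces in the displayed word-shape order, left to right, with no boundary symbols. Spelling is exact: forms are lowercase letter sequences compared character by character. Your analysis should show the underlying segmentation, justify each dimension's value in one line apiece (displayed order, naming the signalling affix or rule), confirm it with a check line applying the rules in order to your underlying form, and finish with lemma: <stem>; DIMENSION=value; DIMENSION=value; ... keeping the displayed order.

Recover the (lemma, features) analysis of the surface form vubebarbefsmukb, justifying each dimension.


underlying: vubepar-bef-smu-kb
CLASS=ra - signalled by the affix -kb
ASPECT=ne - signalled by the affix -bef
SUR=ne - signalled by the affix -smu
check: vubeparbefsmukb -> vubebarbefsmukb -> vubebarbefsmukb
lemma: vubepar; CLASS=ra; ASPECT=ne; SUR=ne


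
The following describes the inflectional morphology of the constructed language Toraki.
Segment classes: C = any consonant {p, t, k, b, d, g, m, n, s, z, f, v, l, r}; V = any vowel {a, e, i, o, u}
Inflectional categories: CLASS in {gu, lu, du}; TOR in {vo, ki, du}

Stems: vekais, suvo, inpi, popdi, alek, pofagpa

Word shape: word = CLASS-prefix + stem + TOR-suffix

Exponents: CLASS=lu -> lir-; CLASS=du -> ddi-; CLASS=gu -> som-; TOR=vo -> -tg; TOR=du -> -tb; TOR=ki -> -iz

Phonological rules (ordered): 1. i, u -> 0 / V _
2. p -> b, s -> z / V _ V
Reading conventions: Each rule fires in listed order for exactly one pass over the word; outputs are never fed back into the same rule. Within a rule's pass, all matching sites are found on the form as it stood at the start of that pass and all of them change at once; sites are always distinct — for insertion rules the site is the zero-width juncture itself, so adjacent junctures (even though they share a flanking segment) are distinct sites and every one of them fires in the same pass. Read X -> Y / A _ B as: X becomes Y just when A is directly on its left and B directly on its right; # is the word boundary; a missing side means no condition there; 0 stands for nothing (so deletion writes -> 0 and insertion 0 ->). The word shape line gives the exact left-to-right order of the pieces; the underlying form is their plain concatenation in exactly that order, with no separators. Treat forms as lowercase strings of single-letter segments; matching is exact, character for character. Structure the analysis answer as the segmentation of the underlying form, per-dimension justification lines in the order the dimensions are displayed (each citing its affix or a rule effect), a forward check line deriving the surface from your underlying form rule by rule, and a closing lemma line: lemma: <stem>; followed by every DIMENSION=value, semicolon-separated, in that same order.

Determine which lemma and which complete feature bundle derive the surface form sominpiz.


underlying: som-inpi-iz
CLASS=gu - signalled by the affix som-
TOR=ki - signalled by the affix -iz
check: sominpiiz -> sominpiz -> sominpiz
lemma: inpi; CLASS=gu; TOR=ki


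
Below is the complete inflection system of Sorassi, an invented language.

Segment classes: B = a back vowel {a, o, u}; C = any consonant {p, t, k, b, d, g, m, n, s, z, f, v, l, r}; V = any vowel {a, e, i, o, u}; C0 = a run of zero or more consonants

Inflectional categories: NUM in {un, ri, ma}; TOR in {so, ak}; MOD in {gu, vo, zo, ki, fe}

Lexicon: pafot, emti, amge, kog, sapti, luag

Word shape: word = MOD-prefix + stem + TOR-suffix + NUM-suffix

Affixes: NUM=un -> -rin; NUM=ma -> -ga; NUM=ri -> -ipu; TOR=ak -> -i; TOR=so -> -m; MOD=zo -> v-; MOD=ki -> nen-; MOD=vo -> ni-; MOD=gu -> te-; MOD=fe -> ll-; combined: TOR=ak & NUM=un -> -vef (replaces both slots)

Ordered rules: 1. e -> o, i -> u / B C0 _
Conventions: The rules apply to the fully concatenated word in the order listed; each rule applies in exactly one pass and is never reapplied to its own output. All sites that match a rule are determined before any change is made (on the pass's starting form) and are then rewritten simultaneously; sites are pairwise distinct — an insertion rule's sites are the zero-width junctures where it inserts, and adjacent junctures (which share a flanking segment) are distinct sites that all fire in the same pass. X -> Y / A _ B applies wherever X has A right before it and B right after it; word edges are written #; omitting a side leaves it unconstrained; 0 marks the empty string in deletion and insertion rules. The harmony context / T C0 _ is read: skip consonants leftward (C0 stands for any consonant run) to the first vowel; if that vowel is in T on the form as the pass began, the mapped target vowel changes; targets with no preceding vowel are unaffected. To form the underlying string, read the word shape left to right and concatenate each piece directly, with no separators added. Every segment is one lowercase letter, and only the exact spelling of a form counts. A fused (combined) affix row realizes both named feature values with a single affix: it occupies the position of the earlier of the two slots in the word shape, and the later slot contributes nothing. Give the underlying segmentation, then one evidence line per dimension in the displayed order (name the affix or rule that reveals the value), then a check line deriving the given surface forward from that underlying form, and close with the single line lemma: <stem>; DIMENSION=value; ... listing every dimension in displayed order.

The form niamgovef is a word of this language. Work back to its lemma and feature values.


underlying: ni-amge-vef
NUM=un - signalled by the combined affix row
TOR=ak - signalled by the combined affix row
MOD=vo - signalled by the affix ni-
check: niamgevef -> niamgovef
lemma: amge; NUM=un; TOR=ak; MOD=vo


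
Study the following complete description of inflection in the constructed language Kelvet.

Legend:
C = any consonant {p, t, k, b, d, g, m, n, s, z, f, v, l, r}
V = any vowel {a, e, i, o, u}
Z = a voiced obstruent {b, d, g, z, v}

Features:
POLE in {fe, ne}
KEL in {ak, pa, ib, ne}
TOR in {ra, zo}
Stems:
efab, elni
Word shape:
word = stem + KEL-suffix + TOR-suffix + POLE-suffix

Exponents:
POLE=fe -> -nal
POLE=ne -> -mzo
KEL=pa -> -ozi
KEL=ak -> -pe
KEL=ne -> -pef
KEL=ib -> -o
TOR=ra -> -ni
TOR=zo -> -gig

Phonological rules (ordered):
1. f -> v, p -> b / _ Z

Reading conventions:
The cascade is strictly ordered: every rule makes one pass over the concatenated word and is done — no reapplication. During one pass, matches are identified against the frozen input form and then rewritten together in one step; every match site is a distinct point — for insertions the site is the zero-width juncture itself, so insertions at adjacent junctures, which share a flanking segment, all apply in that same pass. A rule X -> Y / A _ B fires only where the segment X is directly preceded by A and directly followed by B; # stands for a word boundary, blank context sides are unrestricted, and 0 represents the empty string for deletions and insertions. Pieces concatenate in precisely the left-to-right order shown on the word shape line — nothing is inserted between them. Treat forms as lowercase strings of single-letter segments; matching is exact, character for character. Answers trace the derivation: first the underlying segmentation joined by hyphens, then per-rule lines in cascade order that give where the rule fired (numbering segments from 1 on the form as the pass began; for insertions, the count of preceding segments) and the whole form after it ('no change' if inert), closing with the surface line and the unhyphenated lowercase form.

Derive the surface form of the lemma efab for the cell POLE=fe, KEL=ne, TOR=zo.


underlying: efab-pef-gig-nal
1. f -> v, p -> b / _ Z: fires at position(s) 7: efabpevgignal
surface: efabpevgignal


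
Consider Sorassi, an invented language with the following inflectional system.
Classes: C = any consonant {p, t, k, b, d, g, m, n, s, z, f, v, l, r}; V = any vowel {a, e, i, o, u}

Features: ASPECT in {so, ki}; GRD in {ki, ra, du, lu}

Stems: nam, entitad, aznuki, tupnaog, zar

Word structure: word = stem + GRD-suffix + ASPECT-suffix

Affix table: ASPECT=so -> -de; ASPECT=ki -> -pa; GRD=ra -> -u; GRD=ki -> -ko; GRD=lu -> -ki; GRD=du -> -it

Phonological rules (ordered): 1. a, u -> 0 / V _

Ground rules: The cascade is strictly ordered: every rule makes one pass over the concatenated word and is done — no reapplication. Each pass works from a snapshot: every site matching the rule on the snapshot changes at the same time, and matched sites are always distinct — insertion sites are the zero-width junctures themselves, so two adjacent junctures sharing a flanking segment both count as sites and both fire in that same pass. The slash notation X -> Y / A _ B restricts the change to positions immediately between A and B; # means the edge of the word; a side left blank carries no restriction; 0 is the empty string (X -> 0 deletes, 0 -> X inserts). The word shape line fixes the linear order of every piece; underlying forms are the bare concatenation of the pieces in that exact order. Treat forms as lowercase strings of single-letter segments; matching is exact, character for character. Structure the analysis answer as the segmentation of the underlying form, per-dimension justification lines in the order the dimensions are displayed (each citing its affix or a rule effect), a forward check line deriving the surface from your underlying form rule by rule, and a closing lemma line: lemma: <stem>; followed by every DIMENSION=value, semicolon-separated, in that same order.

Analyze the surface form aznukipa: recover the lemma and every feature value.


underlying: aznuki-u-pa
ASPECT=ki - signalled by the affix -pa
GRD=ra - signalled by the affix -u
check: aznukiupa -> aznukipa
lemma: aznuki; ASPECT=ki; GRD=ra


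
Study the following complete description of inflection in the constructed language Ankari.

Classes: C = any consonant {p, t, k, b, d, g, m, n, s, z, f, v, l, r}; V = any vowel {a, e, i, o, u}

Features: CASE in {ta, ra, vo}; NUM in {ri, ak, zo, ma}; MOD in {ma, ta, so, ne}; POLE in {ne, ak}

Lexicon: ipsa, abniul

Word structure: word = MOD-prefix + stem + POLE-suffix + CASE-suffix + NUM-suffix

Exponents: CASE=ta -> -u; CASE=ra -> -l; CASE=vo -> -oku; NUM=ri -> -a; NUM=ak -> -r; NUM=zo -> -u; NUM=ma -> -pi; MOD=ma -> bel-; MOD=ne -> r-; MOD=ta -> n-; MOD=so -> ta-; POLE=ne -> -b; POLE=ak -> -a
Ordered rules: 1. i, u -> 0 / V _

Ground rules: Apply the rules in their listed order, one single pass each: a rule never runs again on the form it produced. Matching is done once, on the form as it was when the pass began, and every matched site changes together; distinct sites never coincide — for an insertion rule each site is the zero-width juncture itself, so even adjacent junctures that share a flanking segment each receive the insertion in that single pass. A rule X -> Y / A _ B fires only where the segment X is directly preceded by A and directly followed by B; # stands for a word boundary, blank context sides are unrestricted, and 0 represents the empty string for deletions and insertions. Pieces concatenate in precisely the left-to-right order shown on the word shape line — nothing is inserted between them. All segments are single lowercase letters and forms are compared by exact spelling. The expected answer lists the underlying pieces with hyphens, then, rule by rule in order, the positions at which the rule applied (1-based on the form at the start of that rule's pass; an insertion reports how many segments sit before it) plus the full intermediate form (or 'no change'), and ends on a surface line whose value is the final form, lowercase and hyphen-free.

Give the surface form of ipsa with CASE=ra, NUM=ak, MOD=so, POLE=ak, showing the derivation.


underlying: ta-ipsa-a-l-r
1. i, u -> 0 / V _: fires at position(s) 3: tapsaalr
surface: tapsaalr


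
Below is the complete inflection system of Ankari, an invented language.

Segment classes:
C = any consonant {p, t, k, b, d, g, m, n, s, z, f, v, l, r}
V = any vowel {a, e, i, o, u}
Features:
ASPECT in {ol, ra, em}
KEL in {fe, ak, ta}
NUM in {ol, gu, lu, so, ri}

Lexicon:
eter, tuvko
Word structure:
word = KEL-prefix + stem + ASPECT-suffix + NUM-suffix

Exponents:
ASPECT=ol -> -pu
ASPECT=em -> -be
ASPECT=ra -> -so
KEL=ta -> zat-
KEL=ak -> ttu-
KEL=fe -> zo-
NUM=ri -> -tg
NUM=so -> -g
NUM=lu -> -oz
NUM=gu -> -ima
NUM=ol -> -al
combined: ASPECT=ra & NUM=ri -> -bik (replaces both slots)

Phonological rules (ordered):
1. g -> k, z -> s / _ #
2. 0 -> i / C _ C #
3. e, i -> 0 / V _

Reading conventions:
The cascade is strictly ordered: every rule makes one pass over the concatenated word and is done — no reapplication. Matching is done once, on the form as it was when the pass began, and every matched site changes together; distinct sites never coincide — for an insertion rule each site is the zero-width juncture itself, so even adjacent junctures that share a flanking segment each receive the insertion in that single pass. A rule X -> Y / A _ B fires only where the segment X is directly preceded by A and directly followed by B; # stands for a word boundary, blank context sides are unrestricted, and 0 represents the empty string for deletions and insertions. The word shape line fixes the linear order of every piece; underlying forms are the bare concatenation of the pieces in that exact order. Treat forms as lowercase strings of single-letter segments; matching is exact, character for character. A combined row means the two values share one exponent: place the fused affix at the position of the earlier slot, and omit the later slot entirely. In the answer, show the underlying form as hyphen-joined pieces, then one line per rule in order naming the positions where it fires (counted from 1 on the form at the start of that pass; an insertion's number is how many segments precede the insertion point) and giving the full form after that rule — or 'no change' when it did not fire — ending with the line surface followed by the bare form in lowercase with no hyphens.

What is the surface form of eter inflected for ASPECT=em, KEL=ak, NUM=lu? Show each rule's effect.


underlying: ttu-eter-be-oz
1. g -> k, z -> s / _ #: fires at position(s) 11: ttueterbeos
2. 0 -> i / C _ C #: no change
3. e, i -> 0 / V _: fires at position(s) 4: ttuterbeos
surface: ttuterbeos


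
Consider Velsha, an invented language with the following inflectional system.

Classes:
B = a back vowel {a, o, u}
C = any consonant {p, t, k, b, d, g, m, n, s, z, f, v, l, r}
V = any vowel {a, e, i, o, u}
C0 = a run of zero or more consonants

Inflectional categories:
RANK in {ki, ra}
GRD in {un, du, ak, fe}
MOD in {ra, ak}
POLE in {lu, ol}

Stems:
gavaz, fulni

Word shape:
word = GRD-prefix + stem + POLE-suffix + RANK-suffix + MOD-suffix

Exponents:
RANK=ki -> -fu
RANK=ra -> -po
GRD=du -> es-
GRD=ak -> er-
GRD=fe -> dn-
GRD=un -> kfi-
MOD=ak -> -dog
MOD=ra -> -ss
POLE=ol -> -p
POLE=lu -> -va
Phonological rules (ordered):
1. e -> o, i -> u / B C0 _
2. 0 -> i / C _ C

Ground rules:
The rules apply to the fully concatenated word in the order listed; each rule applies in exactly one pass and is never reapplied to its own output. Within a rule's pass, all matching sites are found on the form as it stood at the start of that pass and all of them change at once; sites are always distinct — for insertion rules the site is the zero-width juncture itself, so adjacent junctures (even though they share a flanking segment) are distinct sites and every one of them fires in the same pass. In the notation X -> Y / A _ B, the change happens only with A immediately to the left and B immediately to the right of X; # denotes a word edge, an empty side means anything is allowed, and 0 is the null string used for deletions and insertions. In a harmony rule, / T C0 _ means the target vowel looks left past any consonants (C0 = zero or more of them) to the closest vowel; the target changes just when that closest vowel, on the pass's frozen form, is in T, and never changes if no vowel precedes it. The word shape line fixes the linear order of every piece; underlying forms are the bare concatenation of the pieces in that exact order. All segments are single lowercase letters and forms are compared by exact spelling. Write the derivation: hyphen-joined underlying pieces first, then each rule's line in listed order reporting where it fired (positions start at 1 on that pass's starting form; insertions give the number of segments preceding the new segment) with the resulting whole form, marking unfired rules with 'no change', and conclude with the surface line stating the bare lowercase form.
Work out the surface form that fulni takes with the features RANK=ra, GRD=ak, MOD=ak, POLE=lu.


underlying: er-fulni-va-po-dog
1. e -> o, i -> u / B C0 _: fires at position(s) 7: erfulnuvapodog
2. 0 -> i / C _ C: inserts after position(s) 2, 5: erifulinuvapodog
surface: erifulinuvapodog


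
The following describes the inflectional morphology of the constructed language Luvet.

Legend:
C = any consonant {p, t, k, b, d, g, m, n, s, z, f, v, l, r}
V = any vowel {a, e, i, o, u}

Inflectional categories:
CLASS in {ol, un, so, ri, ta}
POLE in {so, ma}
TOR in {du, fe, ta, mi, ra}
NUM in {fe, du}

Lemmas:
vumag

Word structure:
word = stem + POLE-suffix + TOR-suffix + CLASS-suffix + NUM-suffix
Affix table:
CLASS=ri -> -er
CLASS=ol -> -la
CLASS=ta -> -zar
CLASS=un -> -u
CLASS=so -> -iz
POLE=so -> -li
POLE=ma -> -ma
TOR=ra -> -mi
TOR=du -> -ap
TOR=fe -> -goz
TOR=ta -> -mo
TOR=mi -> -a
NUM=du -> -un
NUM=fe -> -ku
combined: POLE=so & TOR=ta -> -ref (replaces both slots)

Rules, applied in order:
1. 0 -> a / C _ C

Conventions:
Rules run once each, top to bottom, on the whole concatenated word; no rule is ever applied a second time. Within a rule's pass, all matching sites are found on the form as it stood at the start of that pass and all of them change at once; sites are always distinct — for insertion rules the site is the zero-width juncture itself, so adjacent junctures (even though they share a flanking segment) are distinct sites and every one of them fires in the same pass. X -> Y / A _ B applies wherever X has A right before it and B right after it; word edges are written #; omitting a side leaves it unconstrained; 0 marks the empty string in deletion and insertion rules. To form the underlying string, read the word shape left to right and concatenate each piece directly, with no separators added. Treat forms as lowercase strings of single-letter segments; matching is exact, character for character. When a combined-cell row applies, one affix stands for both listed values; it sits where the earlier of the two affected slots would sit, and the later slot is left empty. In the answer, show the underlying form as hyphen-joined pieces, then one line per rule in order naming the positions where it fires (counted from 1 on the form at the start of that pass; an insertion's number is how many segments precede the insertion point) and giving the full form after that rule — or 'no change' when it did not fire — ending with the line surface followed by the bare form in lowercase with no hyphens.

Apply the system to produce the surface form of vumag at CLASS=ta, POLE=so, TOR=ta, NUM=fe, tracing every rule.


underlying: vumag-ref-zar-ku
1. 0 -> a / C _ C: inserts after position(s) 5, 8, 11: vumagarefazaraku
surface: vumagarefazaraku
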